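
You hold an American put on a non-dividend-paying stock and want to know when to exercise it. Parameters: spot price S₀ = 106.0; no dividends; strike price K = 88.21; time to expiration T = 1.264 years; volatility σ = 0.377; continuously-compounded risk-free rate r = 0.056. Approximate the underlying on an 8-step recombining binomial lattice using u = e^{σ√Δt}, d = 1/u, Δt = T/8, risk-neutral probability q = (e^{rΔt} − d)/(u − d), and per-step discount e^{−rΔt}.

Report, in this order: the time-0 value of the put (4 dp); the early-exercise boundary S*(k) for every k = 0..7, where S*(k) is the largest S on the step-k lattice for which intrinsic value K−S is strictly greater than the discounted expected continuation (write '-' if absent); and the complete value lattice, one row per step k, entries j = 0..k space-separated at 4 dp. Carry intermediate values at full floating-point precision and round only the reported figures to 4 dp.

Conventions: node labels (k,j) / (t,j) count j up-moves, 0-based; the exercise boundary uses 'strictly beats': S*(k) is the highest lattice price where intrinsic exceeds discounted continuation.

Δt=0.15800  u=1.16167  d=0.86083  q=0.49215  discount=0.99119
step 8 (expiry): payoffs max(K−S,0) = 56.2462 45.0760 30.0021 9.6604 0.0000 0.0000 0.0000 0.0000 0.0000
step 7: (k=7,j=0): S=37.1312, K−S=51.0788, hold=50.3018 ⇒ V=51.0788 exercise | (k=7,j=1): S=50.1073, K−S=38.1027, hold=37.3257 ⇒ V=38.1027 exercise | (k=7,j=2): S=67.6181, K−S=20.5919, hold=19.8149 ⇒ V=20.5919 exercise | (k=7,j=3): S=91.2483, K−S=0.0000, hold=4.8628 ⇒ V=4.8628 continue | (k=7,j=4): S=123.1365, K−S=0.0000, hold=0.0000 ⇒ V=0.0000 continue | (k=7,j=5): S=166.1686, K−S=0.0000, hold=0.0000 ⇒ V=0.0000 continue | (k=7,j=6): S=224.2388, K−S=0.0000, hold=0.0000 ⇒ V=0.0000 continue | (k=7,j=7): S=302.6027, K−S=0.0000, hold=0.0000 ⇒ V=0.0000 continue  boundary S*=67.6181
step 6: (k=6,j=0): S=43.1340, K−S=45.0760, hold=44.2989 ⇒ V=45.0760 exercise | (k=6,j=1): S=58.2079, K−S=30.0021, hold=29.2251 ⇒ V=30.0021 exercise | (k=6,j=2): S=78.5496, K−S=9.6604, hold=12.7377 ⇒ V=12.7377 continue | (k=6,j=3): S=106.0000, K−S=0.0000, hold=2.4478 ⇒ V=2.4478 continue | (k=6,j=4): S=143.0434, K−S=0.0000, hold=0.0000 ⇒ V=0.0000 continue | (k=6,j=5): S=193.0322, K−S=0.0000, hold=0.0000 ⇒ V=0.0000 continue | (k=6,j=6): S=260.4905, K−S=0.0000, hold=0.0000 ⇒ V=0.0000 continue  boundary S*=58.2079
step 5: (k=5,j=0): S=50.1073, K−S=38.1027, hold=37.3257 ⇒ V=38.1027 exercise | (k=5,j=1): S=67.6181, K−S=20.5919, hold=21.3160 ⇒ V=21.3160 continue | (k=5,j=2): S=91.2483, K−S=0.0000, hold=7.6060 ⇒ V=7.6060 continue | (k=5,j=3): S=123.1365, K−S=0.0000, hold=1.2322 ⇒ V=1.2322 continue | (k=5,j=4): S=166.1686, K−S=0.0000, hold=0.0000 ⇒ V=0.0000 continue | (k=5,j=5): S=224.2388, K−S=0.0000, hold=0.0000 ⇒ V=0.0000 continue  boundary S*=50.1073
step 4: (k=4,j=0): S=58.2079, K−S=30.0021, hold=29.5783 ⇒ V=30.0021 exercise | (k=4,j=1): S=78.5496, K−S=9.6604, hold=14.4403 ⇒ V=14.4403 continue | (k=4,j=2): S=106.0000, K−S=0.0000, hold=4.4297 ⇒ V=4.4297 continue | (k=4,j=3): S=143.0434, K−S=0.0000, hold=0.6203 ⇒ V=0.6203 continue | (k=4,j=4): S=193.0322, K−S=0.0000, hold=0.0000 ⇒ V=0.0000 continue  boundary S*=58.2079
step 3: (k=3,j=0): S=67.6181, K−S=20.5919, hold=22.1466 ⇒ V=22.1466 continue | (k=3,j=1): S=91.2483, K−S=0.0000, hold=9.4298 ⇒ V=9.4298 continue | (k=3,j=2): S=123.1365, K−S=0.0000, hold=2.5324 ⇒ V=2.5324 continue | (k=3,j=3): S=166.1686, K−S=0.0000, hold=0.3122 ⇒ V=0.3122 continue  boundary S*=-
step 2: (k=2,j=0): S=78.5496, K−S=9.6604, hold=15.7481 ⇒ V=15.7481 continue | (k=2,j=1): S=106.0000, K−S=0.0000, hold=5.9821 ⇒ V=5.9821 continue | (k=2,j=2): S=143.0434, K−S=0.0000, hold=1.4271 ⇒ V=1.4271 continue  boundary S*=-
step 1: (k=1,j=0): S=91.2483, K−S=0.0000, hold=10.8454 ⇒ V=10.8454 continue | (k=1,j=1): S=123.1365, K−S=0.0000, hold=3.7074 ⇒ V=3.7074 continue  boundary S*=-
step 0: (k=0,j=0): S=106.0000, K−S=0.0000, hold=7.2678 ⇒ V=7.2678 continue  boundary S*=-

price = 7.2678
boundary = - - - - 58.2079 50.1073 58.2079 67.6181
tree:
7.2678
10.8454 3.7074
15.7481 5.9821 1.4271
22.1466 9.4298 2.5324 0.3122
30.0021 14.4403 4.4297 0.6203 0.0000
38.1027 21.3160 7.6060 1.2322 0.0000 0.0000
45.0760 30.0021 12.7377 2.4478 0.0000 0.0000 0.0000
51.0788 38.1027 20.5919 4.8628 0.0000 0.0000 0.0000 0.0000
56.2462 45.0760 30.0021 9.6604 0.0000 0.0000 0.0000 0.0000 0.0000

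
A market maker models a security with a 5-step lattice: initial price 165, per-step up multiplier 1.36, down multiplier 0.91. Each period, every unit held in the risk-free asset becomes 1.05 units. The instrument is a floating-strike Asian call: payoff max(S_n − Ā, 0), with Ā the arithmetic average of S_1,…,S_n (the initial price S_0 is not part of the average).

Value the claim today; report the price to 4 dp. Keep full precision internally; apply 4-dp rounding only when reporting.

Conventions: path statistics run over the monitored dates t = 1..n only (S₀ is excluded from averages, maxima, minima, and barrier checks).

price = 21.7670

Set p* = 0.3111 (from d < R < u); the path-dependent value is the discounted p*-expectation over all price paths.
Enumerate all 2^5 = 32 price paths (U = up ×1.36, D = down ×0.91); each path with k up-moves has probability p*^k·(1−p*)^(5−k).
DDDDD: Ā=125.4479, payoff=0.0000, prob=0.155148
UDDDD: Ā=187.4826, payoff=0.0000, prob=0.070067
DUDDD: Ā=172.6326, payoff=0.0000, prob=0.070067
UUDDD: Ā=258.0004, payoff=0.0000, prob=0.031643
DDUDD: Ā=159.1191, payoff=0.0000, prob=0.070067
UDUDD: Ā=237.8044, payoff=0.0000, prob=0.031643
DUUDD: Ā=222.9544, payoff=7.0234, prob=0.031643
UUUDD: Ā=333.2066, payoff=10.4965, prob=0.014290
DDDUD: Ā=146.8219, payoff=7.0604, prob=0.070067
UDDUD: Ā=219.4261, payoff=10.5517, prob=0.031643
DUDUD: Ā=204.5761, payoff=25.4017, prob=0.031643
UUDUD: Ā=305.7401, payoff=37.9631, prob=0.014290
DDUUD: Ā=191.0626, payoff=38.9152, prob=0.031643
UDUUD: Ā=285.5441, payoff=58.1591, prob=0.014290
DUUUD: Ā=270.6941, payoff=73.0091, prob=0.014290
UUUUD: Ā=404.5537, payoff=109.1124, prob=0.006454
DDDDU: Ā=135.6313, payoff=18.2509, prob=0.070067
UDDDU: Ā=202.7018, payoff=27.2761, prob=0.031643
DUDDU: Ā=187.8518, payoff=42.1261, prob=0.031643
UUDDU: Ā=280.7455, payoff=62.9576, prob=0.014290
DDUDU: Ā=174.3383, payoff=55.6396, prob=0.031643
UDUDU: Ā=260.5495, payoff=83.1536, prob=0.014290
DUUDU: Ā=245.6995, payoff=98.0036, prob=0.014290
UUUDU: Ā=367.1992, payoff=146.4669, prob=0.006454
DDDUU: Ā=162.0410, payoff=67.9368, prob=0.031643
UDDUU: Ā=242.1711, payoff=101.5320, prob=0.014290
DUDUU: Ā=227.3211, payoff=116.3820, prob=0.014290
UUDUU: Ā=339.7327, payoff=173.9335, prob=0.006454
DDUUU: Ā=213.8076, payoff=129.8955, prob=0.014290
UDUUU: Ā=319.5367, payoff=194.1295, prob=0.006454
DUUUU: Ā=304.6867, payoff=208.9795, prob=0.006454
UUUUU: Ā=455.3559, payoff=312.3210, prob=0.002915
Price = Σ prob·payoff / R^5 = 27.780839 / 1.276282 = 21.7670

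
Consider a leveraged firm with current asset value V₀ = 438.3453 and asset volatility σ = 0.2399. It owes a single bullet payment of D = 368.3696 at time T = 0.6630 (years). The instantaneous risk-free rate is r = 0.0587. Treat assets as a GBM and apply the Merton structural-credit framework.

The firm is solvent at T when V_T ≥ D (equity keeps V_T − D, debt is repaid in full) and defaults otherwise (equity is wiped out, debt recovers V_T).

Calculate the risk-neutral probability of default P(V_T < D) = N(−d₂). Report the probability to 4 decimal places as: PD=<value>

With assets at 438.3453 and a single debt payment of 368.3696 at 0.6630 years:
d₁ = [ln(V₀/D) + (r + σ²/2)T] / (σ√T)
   = [ln(438.3453/368.3696) + (0.0587 + 0.5·0.2399²)·0.6630] / (0.2399·√0.6630)
   = [0.173920 + 0.057997] / 0.195338 = 1.187258
d₂ = d₁ − σ√T = 1.187258 − 0.195338 = 0.991920
risk-neutral PD = N(−d₂) = N(-0.991920) = 0.160618

PD=0.1606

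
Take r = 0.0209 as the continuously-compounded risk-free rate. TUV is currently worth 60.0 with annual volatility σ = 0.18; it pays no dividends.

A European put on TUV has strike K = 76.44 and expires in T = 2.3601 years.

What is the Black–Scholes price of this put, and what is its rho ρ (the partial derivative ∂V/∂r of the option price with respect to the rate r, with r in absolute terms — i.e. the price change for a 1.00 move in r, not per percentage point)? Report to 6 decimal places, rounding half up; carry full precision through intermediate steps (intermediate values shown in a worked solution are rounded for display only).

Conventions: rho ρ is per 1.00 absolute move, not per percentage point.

σ√T = 0.18·√2.3601 = 0.276527
d₁ = (ln(S/K) + (r+σ²/2)T) / (σ√T) = (ln(60.0/76.44) + (0.0209+0.18²/2)·2.3601) / 0.276527 = (-0.242162 + 0.087560) / 0.276527 = -0.559084
d₂ = d₁ − σ√T = -0.559084 − 0.276527 = -0.835611
e^{−rT} = 0.951871
N(−d₁) = 0.711948,  N(−d₂) = 0.798313
Put price V = K·e^{−rT}·N(−d₂) − S·N(−d₁) = 58.086056 − 42.716866 = 15.369190
ρ = −K·T·e^{−rT}·N(−d₂) = -137.088901

price = 15.369190
ρ = -137.088901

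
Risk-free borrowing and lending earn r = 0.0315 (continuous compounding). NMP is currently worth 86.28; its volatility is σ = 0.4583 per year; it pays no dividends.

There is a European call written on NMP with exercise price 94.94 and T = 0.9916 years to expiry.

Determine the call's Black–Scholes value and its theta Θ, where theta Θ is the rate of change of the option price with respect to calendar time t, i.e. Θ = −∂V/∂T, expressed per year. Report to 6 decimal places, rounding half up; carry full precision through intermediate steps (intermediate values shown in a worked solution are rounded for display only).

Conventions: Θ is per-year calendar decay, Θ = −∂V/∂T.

σ√T = 0.4583·√0.9916 = 0.456371
d₁ = (ln(S/K) + (r+σ²/2)T) / (σ√T) = (ln(86.28/94.94) + (0.0315+0.4583²/2)·0.9916) / 0.456371 = (-0.095647 + 0.135373) / 0.456371 = 0.087046
d₂ = d₁ − σ√T = 0.087046 − 0.456371 = -0.369325
e^{−rT} = 0.969247
N(d₁) = 0.534683,  N(d₂) = 0.355943
Call price V = S·N(d₁) − K·e^{−rT}·N(d₂) = 46.132417 − 32.753981 = 13.378436
φ(d₁) = (1/√(2π))·e^{−d₁²/2} = 0.397434
Θ = −S·φ(d₁)·σ/(2√T) − r·K·e^{−rT}·N(d₂) = −7.890899 − 1.031750 = -8.922649

price = 13.378436
Θ = -8.922649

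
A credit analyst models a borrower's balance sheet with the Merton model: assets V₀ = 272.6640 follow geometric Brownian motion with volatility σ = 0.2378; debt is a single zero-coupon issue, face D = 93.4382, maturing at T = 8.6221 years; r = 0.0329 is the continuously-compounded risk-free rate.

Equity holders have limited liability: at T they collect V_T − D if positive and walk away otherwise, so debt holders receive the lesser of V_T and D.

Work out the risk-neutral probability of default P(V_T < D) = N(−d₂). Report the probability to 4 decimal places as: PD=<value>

PD=0.0558

With assets at 272.6640 and a single debt payment of 93.4382 at 8.6221 years:
d₁ = [ln(V₀/D) + (r + σ²/2)T] / (σ√T)
   = [ln(272.6640/93.4382) + (0.0329 + 0.5·0.2378²)·8.6221] / (0.2378·√8.6221)
   = [1.070940 + 0.527452] / 0.698262 = 2.289101
d₂ = d₁ − σ√T = 2.289101 − 0.698262 = 1.590839
risk-neutral PD = N(−d₂) = N(-1.590839) = 0.055823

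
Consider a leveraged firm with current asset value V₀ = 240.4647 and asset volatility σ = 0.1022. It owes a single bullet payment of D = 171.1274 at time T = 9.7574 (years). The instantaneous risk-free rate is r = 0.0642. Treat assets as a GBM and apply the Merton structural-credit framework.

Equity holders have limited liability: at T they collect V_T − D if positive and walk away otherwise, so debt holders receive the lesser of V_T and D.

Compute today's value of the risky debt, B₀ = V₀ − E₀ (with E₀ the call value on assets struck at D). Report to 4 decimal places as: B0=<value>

B0=91.4512

Work the structural quantities from V₀ = 240.4647 against face 171.1274:
d₁ = [ln(V₀/D) + (r + σ²/2)T] / (σ√T)
   = [ln(240.4647/171.1274) + (0.0642 + 0.5·0.1022²)·9.7574] / (0.1022·√9.7574)
   = [0.340165 + 0.677382] / 0.319240 = 3.187401
d₂ = d₁ − σ√T = 3.187401 − 0.319240 = 2.868160
N(d₁) = 0.999282,  N(d₂) = 0.997936,  e^(−rT) = 0.534499
E₀ = V₀·N(d₁) − D·e^(−rT)·N(d₂)
   = 240.4647·0.999282 − 171.1274·0.534499·0.997936 = 149.013461
B₀ = V₀ − E₀ = 240.4647 − 149.013461 = 91.451239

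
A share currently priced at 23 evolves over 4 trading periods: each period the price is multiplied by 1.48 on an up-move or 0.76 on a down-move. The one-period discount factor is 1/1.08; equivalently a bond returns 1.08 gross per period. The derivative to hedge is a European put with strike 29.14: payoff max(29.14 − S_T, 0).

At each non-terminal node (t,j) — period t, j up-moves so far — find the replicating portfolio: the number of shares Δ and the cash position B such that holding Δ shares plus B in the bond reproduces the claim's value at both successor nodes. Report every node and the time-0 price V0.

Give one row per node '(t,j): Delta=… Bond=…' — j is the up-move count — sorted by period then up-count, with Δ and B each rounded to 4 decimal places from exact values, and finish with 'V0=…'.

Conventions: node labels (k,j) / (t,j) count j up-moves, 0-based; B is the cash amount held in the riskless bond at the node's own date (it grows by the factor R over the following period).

(0,0): Delta=-0.3397 Bond=12.5073
(1,0): Delta=-0.6296 Bond=18.5761
(1,1): Delta=-0.1535 Bond=7.1726
(2,0): Delta=-1.0000 Bond=24.9829
(2,1): Delta=-0.3919 Bond=13.9115
(2,2): Delta=-0.0006 Bond=0.0401
(3,0): Delta=-1.0000 Bond=26.9815
(3,1): Delta=-1.0000 Bond=26.9815
(3,2): Delta=-0.0015 Bond=0.0780
(3,3): Delta=0.0000 Bond=0.0000
V0=4.6951

Risk-neutral probability p* = (R−d)/(u−d) = (1.08−0.76)/(1.48−0.76) = 0.4444.
At maturity the claim pays: V(4,0)=21.4667, V(4,1)=14.1973, V(4,2)=0.0410, V(4,3)=0.0000, V(4,4)=0.0000
  t=3,j=0: stock 10.0964 → up 14.9427 (V=14.1973), down 7.6733 (V=21.4667). Price 16.8850; hedge Δ=-1.0000, bond B=26.9815.
  t=3,j=1: stock 19.6615 → up 29.0990 (V=0.0410), down 14.9427 (V=14.1973). Price 7.3200; hedge Δ=-1.0000, bond B=26.9815.
  t=3,j=2: stock 38.2882 → up 56.6665 (V=0.0000), down 29.0990 (V=0.0410). Price 0.0211; hedge Δ=-0.0015, bond B=0.0780.
  t=3,j=3: stock 74.5612 → up 110.3506 (V=0.0000), down 56.6665 (V=0.0000). Price 0.0000; hedge Δ=0.0000, bond B=0.0000.
  t=2,j=0: stock 13.2848 → up 19.6615 (V=7.3200), down 10.0964 (V=16.8850). Price 11.6981; hedge Δ=-1.0000, bond B=24.9829.
  t=2,j=1: stock 25.8704 → up 38.2882 (V=0.0211), down 19.6615 (V=7.3200). Price 3.7741; hedge Δ=-0.3919, bond B=13.9115.
  t=2,j=2: stock 50.3792 → up 74.5612 (V=0.0000), down 38.2882 (V=0.0211). Price 0.0108; hedge Δ=-0.0006, bond B=0.0401.
  t=1,j=0: stock 17.4800 → up 25.8704 (V=3.7741), down 13.2848 (V=11.6981). Price 7.5706; hedge Δ=-0.6296, bond B=18.5761.
  t=1,j=1: stock 34.0400 → up 50.3792 (V=0.0108), down 25.8704 (V=3.7741). Price 1.9459; hedge Δ=-0.1535, bond B=7.1726.
  t=0,j=0: stock 23.0000 → up 34.0400 (V=1.9459), down 17.4800 (V=7.5706). Price 4.6951; hedge Δ=-0.3397, bond B=12.5073.
Check: Δ(0,0)·S0 + B(0,0) = 4.6951 = V0.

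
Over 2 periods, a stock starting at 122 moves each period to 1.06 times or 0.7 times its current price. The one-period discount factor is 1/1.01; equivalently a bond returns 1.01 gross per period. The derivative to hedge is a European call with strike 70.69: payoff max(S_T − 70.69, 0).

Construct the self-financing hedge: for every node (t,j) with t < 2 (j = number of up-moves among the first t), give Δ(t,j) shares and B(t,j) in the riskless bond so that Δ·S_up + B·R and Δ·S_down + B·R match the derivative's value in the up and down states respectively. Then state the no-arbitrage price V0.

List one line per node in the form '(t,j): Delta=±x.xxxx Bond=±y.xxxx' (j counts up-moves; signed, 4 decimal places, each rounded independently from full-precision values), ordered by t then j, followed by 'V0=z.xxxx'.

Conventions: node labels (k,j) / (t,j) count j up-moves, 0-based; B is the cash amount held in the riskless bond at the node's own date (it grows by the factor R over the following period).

Under the risk-neutral measure, an up-move has probability p* = (R−d)/(u−d) = 0.8611 and values discount at R = 1.01.
Terminal payoffs: V(2,0)=0.0000, V(2,1)=19.8340, V(2,2)=66.3892
  t=1,j=0: stock 85.4000 → up 90.5240 (V=19.8340), down 59.7800 (V=0.0000). Price 16.9102; hedge Δ=0.6451, bond B=-38.1843.
  t=1,j=1: stock 129.3200 → up 137.0792 (V=66.3892), down 90.5240 (V=19.8340). Price 59.3299; hedge Δ=1.0000, bond B=-69.9901.
  t=0,j=0: stock 122.0000 → up 129.3200 (V=59.3299), down 85.4000 (V=16.9102). Price 52.9092; hedge Δ=0.9658, bond B=-64.9234.
Check: Δ(0,0)·S0 + B(0,0) = 52.9092 = V0.

(0,0): Delta=0.9658 Bond=-64.9234
(1,0): Delta=0.6451 Bond=-38.1843
(1,1): Delta=1.0000 Bond=-69.9901
V0=52.9092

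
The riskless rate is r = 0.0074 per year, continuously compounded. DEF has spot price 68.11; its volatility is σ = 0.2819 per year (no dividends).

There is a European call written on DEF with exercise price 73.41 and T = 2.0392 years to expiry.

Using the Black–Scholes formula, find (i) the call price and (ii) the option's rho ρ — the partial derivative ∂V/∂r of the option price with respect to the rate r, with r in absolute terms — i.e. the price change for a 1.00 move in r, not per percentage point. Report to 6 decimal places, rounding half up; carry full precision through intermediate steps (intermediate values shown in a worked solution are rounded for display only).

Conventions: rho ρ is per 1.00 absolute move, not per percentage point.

price = 9.221383
ρ = 53.554539

σ√T = 0.2819·√2.0392 = 0.402555
d₁ = (ln(S/K) + (r+σ²/2)T) / (σ√T) = (ln(68.11/73.41) + (0.0074+0.2819²/2)·2.0392) / 0.402555 = (-0.074936 + 0.096115) / 0.402555 = 0.052612
d₂ = d₁ − σ√T = 0.052612 − 0.402555 = -0.349943
e^{−rT} = 0.985023
N(d₁) = 0.520979,  N(d₂) = 0.363191
Call price V = S·N(d₁) − K·e^{−rT}·N(d₂) = 35.483907 − 26.262524 = 9.221383
ρ = K·T·e^{−rT}·N(d₂) = 53.554539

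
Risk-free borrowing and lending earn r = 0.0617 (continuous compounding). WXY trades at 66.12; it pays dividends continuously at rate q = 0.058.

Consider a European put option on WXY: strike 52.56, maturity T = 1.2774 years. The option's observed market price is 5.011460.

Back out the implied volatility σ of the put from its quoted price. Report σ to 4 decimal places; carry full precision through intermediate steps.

At σ = 0.4155 the Black–Scholes value reproduces the quote:
σ√T = 0.4155·√1.2774 = 0.469607
d₁ = (ln(S/K) + (r−q+σ²/2)T) / (σ√T) = (ln(66.12/52.56) + (0.0617−0.058+0.4155²/2)·1.2774) / 0.469607 = (0.229516 + 0.114992) / 0.469607 = 0.733608
d₂ = d₁ − σ√T = 0.733608 − 0.469607 = 0.264002
e^{−rT} = 0.924210
e^{−qT} = 0.928589
N(−d₁) = 0.231594,  N(−d₂) = 0.395889
V = K·e^{−rT}·N(−d₂) − S·e^{−qT}·N(−d₁) = 19.230918 − 14.219459 = 5.011460 (matching the quote); vega is positive throughout, so no other σ reproduces this price

sigma = 0.4155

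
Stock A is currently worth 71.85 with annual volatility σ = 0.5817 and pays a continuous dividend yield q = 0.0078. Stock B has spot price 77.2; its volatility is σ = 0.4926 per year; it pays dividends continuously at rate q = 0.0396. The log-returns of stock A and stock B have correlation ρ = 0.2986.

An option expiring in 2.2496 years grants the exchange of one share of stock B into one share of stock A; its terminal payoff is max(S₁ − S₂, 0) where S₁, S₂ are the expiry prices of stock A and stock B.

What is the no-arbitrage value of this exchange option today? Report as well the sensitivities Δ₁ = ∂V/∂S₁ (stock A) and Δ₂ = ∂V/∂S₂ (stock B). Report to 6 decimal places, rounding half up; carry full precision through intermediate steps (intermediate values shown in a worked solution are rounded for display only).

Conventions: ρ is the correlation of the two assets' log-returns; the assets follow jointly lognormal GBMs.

exchange price = 26.035985
Δ1 = 0.672427
Δ2 = -0.288574

σ_eff = √(σ₁² + σ₂² − 2ρσ₁σ₂) = √(0.5817² + 0.4926² − 2·0.2986·0.5817·0.4926) = 0.640238
d₁ = (ln(S₁/S₂) + (q₂ − q₁ + σ_eff²/2)T) / (σ_eff√T) = (ln(71.85/77.2) + (0.0396 − 0.0078 + 0.204952)·2.2496) / 0.960272 = 0.479843
d₂ = d₁ − σ_eff√T = 0.479843 − 0.960272 = -0.480429
N(d₁) = 0.684330,  N(d₂) = 0.315461
V = S₁·e^{−q₁T}·N(d₁) − S₂·e^{−q₂T}·N(d₂) = 48.313896 − 22.277910 = 26.035985
Key observation: no risk-free rate is needed — with the second asset as numeraire the exchange option is a call on the ratio S₁/S₂, and r cancels out of the value.
Δ₁ = e^{−q₁T}·N(d₁) = 0.672427;  Δ₂ = −e^{−q₂T}·N(d₂) = -0.288574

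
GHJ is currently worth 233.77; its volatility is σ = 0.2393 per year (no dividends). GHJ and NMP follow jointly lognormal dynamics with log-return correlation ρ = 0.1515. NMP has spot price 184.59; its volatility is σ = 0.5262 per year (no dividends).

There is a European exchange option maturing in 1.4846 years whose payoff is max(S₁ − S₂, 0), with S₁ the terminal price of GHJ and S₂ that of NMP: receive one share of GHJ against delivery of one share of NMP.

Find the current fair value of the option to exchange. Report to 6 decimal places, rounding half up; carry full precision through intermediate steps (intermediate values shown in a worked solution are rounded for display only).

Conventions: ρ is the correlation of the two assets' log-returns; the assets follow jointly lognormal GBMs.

exchange price = 82.183417

σ_eff = √(σ₁² + σ₂² − 2ρσ₁σ₂) = √(0.2393² + 0.5262² − 2·0.1515·0.2393·0.5262) = 0.544056
d₁ = (ln(S₁/S₂) + (q₂ − q₁ + σ_eff²/2)T) / (σ_eff√T) = (ln(233.77/184.59) + (0.0 − 0.0 + 0.147999)·1.4846) / 0.662901 = 0.687764
d₂ = d₁ − σ_eff√T = 0.687764 − 0.662901 = 0.024863
N(d₁) = 0.754199,  N(d₂) = 0.509918
V = S₁·e^{−q₁T}·N(d₁) − S₂·e^{−q₂T}·N(d₂) = 176.309170 − 94.125752 = 82.183417
Key observation: the rate r is irrelevant here: denominating values in NMP turns the exchange into a ratio option on S₁/S₂, and discounting at r drops out.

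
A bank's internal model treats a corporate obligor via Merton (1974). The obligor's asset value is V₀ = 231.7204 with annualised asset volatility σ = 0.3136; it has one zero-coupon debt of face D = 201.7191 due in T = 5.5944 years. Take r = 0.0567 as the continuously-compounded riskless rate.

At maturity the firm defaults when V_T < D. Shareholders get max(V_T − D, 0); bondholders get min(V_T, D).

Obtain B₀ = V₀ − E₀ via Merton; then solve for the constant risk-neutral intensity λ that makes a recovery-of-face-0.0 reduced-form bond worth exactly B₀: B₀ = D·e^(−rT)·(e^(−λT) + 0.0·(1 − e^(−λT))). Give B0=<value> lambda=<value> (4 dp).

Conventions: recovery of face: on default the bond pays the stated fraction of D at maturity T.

Work the structural quantities from V₀ = 231.7204 against face 201.7191:
d₁ = [ln(V₀/D) + (r + σ²/2)T] / (σ√T)
   = [ln(231.7204/201.7191) + (0.0567 + 0.5·0.3136²)·5.5944] / (0.3136·√5.5944)
   = [0.138655 + 0.592293] / 0.741742 = 0.985448
d₂ = d₁ − σ√T = 0.985448 − 0.741742 = 0.243706
N(d₁) = 0.837798,  N(d₂) = 0.596271,  e^(−rT) = 0.728183
E₀ = V₀·N(d₁) − D·e^(−rT)·N(d₂)
   = 231.7204·0.837798 − 201.7191·0.728183·0.596271 = 106.549573
B₀ = V₀ − E₀ = 231.7204 − 106.549573 = 125.170827
e^(−λT) = (B₀·e^(rT)/D − 0)/(1 − 0) = (125.1708·1.373281/201.7191 − 0)/1 = 0.85214852
λ = −ln(0.85214852)/5.5944 = 0.028599

B0=125.1708 lambda=0.0286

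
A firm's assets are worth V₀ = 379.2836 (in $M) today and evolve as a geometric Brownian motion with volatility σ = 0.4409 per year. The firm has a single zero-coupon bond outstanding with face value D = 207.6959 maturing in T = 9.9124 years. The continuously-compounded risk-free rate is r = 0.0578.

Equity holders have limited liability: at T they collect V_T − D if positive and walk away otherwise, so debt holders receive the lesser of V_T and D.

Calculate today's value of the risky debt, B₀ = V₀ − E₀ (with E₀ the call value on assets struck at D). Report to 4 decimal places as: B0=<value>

Equity is a call on the firm's assets struck at D = 207.6959:
d₁ = [ln(V₀/D) + (r + σ²/2)T] / (σ√T)
   = [ln(379.2836/207.6959) + (0.0578 + 0.5·0.4409²)·9.9124] / (0.4409·√9.9124)
   = [0.602209 + 1.536386] / 1.388128 = 1.540633
d₂ = d₁ − σ√T = 1.540633 − 1.388128 = 0.152505
N(d₁) = 0.938297,  N(d₂) = 0.560606,  e^(−rT) = 0.563867
E₀ = V₀·N(d₁) − D·e^(−rT)·N(d₂)
   = 379.2836·0.938297 − 207.6959·0.563867·0.560606 = 290.226492
B₀ = V₀ − E₀ = 379.2836 − 290.226492 = 89.057108

B0=89.0571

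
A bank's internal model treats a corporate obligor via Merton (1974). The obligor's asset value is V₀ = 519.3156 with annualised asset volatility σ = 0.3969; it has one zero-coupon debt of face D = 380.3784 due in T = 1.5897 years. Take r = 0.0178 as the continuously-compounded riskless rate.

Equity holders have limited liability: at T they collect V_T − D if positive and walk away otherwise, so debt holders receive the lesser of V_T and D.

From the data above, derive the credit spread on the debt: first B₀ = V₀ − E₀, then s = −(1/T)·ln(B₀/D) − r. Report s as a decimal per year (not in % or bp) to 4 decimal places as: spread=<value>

Apply the equity-as-call identities (strike 380.3784, horizon 1.5897 years):
d₁ = [ln(V₀/D) + (r + σ²/2)T] / (σ√T)
   = [ln(519.3156/380.3784) + (0.0178 + 0.5·0.3969²)·1.5897] / (0.3969·√1.5897)
   = [0.311345 + 0.153509] / 0.500425 = 0.928920
d₂ = d₁ − σ√T = 0.928920 − 0.500425 = 0.428495
N(d₁) = 0.823535,  N(d₂) = 0.665855,  e^(−rT) = 0.972100
E₀ = V₀·N(d₁) − D·e^(−rT)·N(d₂)
   = 519.3156·0.823535 − 380.3784·0.972100·0.665855 = 181.464105
B₀ = V₀ − E₀ = 519.3156 − 181.464105 = 337.851495
spread = −(1/T)·ln(B₀/D) − r = −(1/1.5897)·ln(337.851495/380.3784) − 0.0178 = 0.05678018

spread=0.0568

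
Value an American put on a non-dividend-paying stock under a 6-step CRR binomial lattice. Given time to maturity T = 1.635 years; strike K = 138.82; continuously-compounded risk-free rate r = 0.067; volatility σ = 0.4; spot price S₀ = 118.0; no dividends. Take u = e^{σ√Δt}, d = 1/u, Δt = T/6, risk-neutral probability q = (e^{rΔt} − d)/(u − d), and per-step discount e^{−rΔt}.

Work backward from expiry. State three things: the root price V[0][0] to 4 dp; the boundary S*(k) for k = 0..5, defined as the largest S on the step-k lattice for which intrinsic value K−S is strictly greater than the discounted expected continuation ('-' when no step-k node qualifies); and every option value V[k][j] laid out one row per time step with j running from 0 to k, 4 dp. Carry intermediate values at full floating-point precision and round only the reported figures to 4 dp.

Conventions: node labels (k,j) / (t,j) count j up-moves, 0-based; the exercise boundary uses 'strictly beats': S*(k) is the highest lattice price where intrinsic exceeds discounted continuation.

price = 31.4089
boundary = - - 77.7169 63.0713 77.7169 95.7632
tree:
31.4089
44.5908 18.9637
61.1031 29.1977 9.0984
75.7487 43.2896 15.7291 2.5872
87.6343 61.1031 26.5031 5.1846 0.0000
97.2801 75.7487 43.0568 10.3895 0.0000 0.0000
105.1082 87.6343 61.1031 20.8200 0.0000 0.0000 0.0000

Δt=0.27250  u=1.23221  d=0.81155  q=0.49179  discount=0.98191
step 6 (expiry): payoffs max(K−S,0) = 105.1082 87.6343 61.1031 20.8200 0.0000 0.0000 0.0000
step 5: (k=5,j=0): S=41.5399, K−S=97.2801, hold=94.7686 ⇒ V=97.2801 exercise | (k=5,j=1): S=63.0713, K−S=75.7487, hold=73.2372 ⇒ V=75.7487 exercise | (k=5,j=2): S=95.7632, K−S=43.0568, hold=40.5453 ⇒ V=43.0568 exercise | (k=5,j=3): S=145.4003, K−S=0.0000, hold=10.3895 ⇒ V=10.3895 continue | (k=5,j=4): S=220.7659, K−S=0.0000, hold=0.0000 ⇒ V=0.0000 continue | (k=5,j=5): S=335.1959, K−S=0.0000, hold=0.0000 ⇒ V=0.0000 continue  boundary S*=95.7632
step 4: (k=4,j=0): S=51.1857, K−S=87.6343, hold=85.1228 ⇒ V=87.6343 exercise | (k=4,j=1): S=77.7169, K−S=61.1031, hold=58.5916 ⇒ V=61.1031 exercise | (k=4,j=2): S=118.0000, K−S=20.8200, hold=26.5031 ⇒ V=26.5031 continue | (k=4,j=3): S=179.1632, K−S=0.0000, hold=5.1846 ⇒ V=5.1846 continue | (k=4,j=4): S=272.0291, K−S=0.0000, hold=0.0000 ⇒ V=0.0000 continue  boundary S*=77.7169
step 3: (k=3,j=0): S=63.0713, K−S=75.7487, hold=73.2372 ⇒ V=75.7487 exercise | (k=3,j=1): S=95.7632, K−S=43.0568, hold=43.2896 ⇒ V=43.2896 continue | (k=3,j=2): S=145.4003, K−S=0.0000, hold=15.7291 ⇒ V=15.7291 continue | (k=3,j=3): S=220.7659, K−S=0.0000, hold=2.5872 ⇒ V=2.5872 continue  boundary S*=63.0713
step 2: (k=2,j=0): S=77.7169, K−S=61.1031, hold=58.7040 ⇒ V=61.1031 exercise | (k=2,j=1): S=118.0000, K−S=20.8200, hold=29.1977 ⇒ V=29.1977 continue | (k=2,j=2): S=179.1632, K−S=0.0000, hold=9.0984 ⇒ V=9.0984 continue  boundary S*=77.7169
step 1: (k=1,j=0): S=95.7632, K−S=43.0568, hold=44.5908 ⇒ V=44.5908 continue | (k=1,j=1): S=145.4003, K−S=0.0000, hold=18.9637 ⇒ V=18.9637 continue  boundary S*=-
step 0: (k=0,j=0): S=118.0000, K−S=20.8200, hold=31.4089 ⇒ V=31.4089 continue  boundary S*=-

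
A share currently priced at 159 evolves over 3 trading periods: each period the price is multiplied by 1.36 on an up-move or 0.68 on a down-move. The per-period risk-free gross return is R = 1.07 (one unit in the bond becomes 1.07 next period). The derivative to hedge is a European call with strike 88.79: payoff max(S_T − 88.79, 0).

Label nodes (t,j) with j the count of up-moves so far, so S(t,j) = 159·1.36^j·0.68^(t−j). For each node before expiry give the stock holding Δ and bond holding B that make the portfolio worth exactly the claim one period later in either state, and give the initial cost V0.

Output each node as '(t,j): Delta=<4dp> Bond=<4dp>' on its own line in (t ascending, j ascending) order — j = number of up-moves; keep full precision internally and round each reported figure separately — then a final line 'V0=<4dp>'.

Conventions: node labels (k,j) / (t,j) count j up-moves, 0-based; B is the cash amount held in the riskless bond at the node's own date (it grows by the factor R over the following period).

(0,0): Delta=0.9430 Bond=-60.9595
(1,0): Delta=0.7897 Bond=-48.6504
(1,1): Delta=1.0000 Bond=-77.5526
(2,0): Delta=0.2240 Bond=-10.4667
(2,1): Delta=1.0000 Bond=-82.9813
(2,2): Delta=1.0000 Bond=-82.9813
V0=88.9773

Arbitrage-free pricing uses the up-move probability p* = (R−d)/(u−d) = 0.5735, discounting each step at R = 1.07.
Terminal payoffs: V(3,0)=0.0000, V(3,1)=11.1994, V(3,2)=111.1888, V(3,3)=311.1675
  t=2,j=0: stock 73.5216 → up 99.9894 (V=11.1994), down 49.9947 (V=0.0000). Price 6.0030; hedge Δ=0.2240, bond B=-10.4667.
  t=2,j=1: stock 147.0432 → up 199.9788 (V=111.1888), down 99.9894 (V=11.1994). Price 64.0619; hedge Δ=1.0000, bond B=-82.9813.
  t=2,j=2: stock 294.0864 → up 399.9575 (V=311.1675), down 199.9788 (V=111.1888). Price 211.1051; hedge Δ=1.0000, bond B=-82.9813.
  t=1,j=0: stock 108.1200 → up 147.0432 (V=64.0619), down 73.5216 (V=6.0030). Price 36.7303; hedge Δ=0.7897, bond B=-48.6504.
  t=1,j=1: stock 216.2400 → up 294.0864 (V=211.1051), down 147.0432 (V=64.0619). Price 138.6874; hedge Δ=1.0000, bond B=-77.5526.
  t=0,j=0: stock 159.0000 → up 216.2400 (V=138.6874), down 108.1200 (V=36.7303). Price 88.9773; hedge Δ=0.9430, bond B=-60.9595.
Sanity check at the root: Δ(0,0)·S0 + B(0,0) reproduces V0 = 88.9773.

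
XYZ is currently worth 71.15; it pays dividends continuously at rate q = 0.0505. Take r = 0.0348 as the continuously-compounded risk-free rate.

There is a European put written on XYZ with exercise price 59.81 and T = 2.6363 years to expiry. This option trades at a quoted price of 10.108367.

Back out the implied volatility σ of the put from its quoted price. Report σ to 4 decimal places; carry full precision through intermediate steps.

At σ = 0.3657 the Black–Scholes value reproduces the quote:
σ√T = 0.3657·√2.6363 = 0.593776
d₁ = (ln(S/K) + (r−q+σ²/2)T) / (σ√T) = (ln(71.15/59.81) + (0.0348−0.0505+0.3657²/2)·2.6363) / 0.593776 = (0.173617 + 0.134895) / 0.593776 = 0.519577
d₂ = d₁ − σ√T = 0.519577 − 0.593776 = -0.074198
e^{−rT} = 0.912339
e^{−qT} = 0.875349
N(−d₁) = 0.301679,  N(−d₂) = 0.529574
V = K·e^{−rT}·N(−d₂) − S·e^{−qT}·N(−d₁) = 28.897260 − 18.788893 = 10.108367 (the quoted price), and the Black–Scholes price is strictly increasing in σ, so σ is unique

sigma = 0.3657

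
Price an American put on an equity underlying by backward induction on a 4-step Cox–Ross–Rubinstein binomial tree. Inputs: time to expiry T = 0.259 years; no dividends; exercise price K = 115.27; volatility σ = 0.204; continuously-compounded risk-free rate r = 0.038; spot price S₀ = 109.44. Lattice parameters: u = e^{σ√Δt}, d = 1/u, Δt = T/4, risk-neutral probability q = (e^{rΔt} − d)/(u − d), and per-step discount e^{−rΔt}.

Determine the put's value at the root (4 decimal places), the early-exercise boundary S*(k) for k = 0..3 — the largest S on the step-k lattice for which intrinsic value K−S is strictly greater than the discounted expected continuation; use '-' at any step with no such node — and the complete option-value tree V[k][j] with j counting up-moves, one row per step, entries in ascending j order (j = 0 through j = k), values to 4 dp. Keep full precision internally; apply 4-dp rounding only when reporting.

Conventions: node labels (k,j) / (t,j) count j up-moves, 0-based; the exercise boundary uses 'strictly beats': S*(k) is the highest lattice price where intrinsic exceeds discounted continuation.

Δt=0.06475  u=1.05328  d=0.94941  q=0.51074  discount=0.99754
step 4 (expiry): payoffs max(K−S,0) = 26.3500 16.6221 5.8300 0.0000 0.0000
step 3: (k=3,j=0): S=93.6577, K−S=21.6123, hold=21.3290 ⇒ V=21.6123 exercise | (k=3,j=1): S=103.9039, K−S=11.3661, hold=11.0828 ⇒ V=11.3661 exercise | (k=3,j=2): S=115.2711, K−S=0.0000, hold=2.8454 ⇒ V=2.8454 continue | (k=3,j=3): S=127.8818, K−S=0.0000, hold=0.0000 ⇒ V=0.0000 continue  boundary S*=103.9039
step 2: (k=2,j=0): S=98.6479, K−S=16.6221, hold=16.3389 ⇒ V=16.6221 exercise | (k=2,j=1): S=109.4400, K−S=5.8300, hold=6.9969 ⇒ V=6.9969 continue | (k=2,j=2): S=121.4128, K−S=0.0000, hold=1.3887 ⇒ V=1.3887 continue  boundary S*=98.6479
step 1: (k=1,j=0): S=103.9039, K−S=11.3661, hold=11.6774 ⇒ V=11.6774 continue | (k=1,j=1): S=115.2711, K−S=0.0000, hold=4.1224 ⇒ V=4.1224 continue  boundary S*=-
step 0: (k=0,j=0): S=109.4400, K−S=5.8300, hold=7.7995 ⇒ V=7.7995 continue  boundary S*=-

price = 7.7995
boundary = - - 98.6479 103.9039
tree:
7.7995
11.6774 4.1224
16.6221 6.9969 1.3887
21.6123 11.3661 2.8454 0.0000
26.3500 16.6221 5.8300 0.0000 0.0000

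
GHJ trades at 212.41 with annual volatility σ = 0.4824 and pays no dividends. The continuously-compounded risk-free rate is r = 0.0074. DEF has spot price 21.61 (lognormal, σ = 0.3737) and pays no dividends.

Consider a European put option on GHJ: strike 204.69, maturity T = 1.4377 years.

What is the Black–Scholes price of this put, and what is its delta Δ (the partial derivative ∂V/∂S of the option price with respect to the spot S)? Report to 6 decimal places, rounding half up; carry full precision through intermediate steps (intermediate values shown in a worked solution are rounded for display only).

σ√T = 0.4824·√1.4377 = 0.578418
d₁ = (ln(S/K) + (r+σ²/2)T) / (σ√T) = (ln(212.41/204.69) + (0.0074+0.4824²/2)·1.4377) / 0.578418 = (0.037022 + 0.177922) / 0.578418 = 0.371607
d₂ = d₁ − σ√T = 0.371607 − 0.578418 = -0.206810
e^{−rT} = 0.989417
N(−d₁) = 0.355093,  N(−d₂) = 0.581921
Put price V = K·e^{−rT}·N(−d₂) − S·N(−d₁) = 117.852881 − 75.425232 = 42.427649
Δ = −N(−d₁) = -0.355093

price = 42.427649
Δ = -0.355093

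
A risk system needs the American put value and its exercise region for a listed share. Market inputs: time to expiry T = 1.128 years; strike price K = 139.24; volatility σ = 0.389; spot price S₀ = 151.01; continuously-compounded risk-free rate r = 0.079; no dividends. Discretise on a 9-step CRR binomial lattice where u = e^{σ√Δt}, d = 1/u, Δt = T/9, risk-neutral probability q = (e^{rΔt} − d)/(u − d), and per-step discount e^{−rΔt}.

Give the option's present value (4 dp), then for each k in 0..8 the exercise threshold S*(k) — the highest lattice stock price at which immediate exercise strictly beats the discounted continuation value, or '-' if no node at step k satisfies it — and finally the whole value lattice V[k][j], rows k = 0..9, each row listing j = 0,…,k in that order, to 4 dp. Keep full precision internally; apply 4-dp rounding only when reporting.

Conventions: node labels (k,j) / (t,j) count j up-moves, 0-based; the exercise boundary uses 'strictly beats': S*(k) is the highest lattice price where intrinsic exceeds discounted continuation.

price = 14.0980
boundary = - - - - 87.0501 99.9030 87.0501 99.9030 114.6536
tree:
14.0980
20.4806 8.0367
28.9271 12.4955 3.7664
39.5652 18.9323 6.3486 1.2757
52.1899 27.8078 10.4904 2.3598 0.2240
63.3892 39.3370 16.9055 4.3252 0.4540 0.0000
73.1477 52.1899 26.3692 7.8390 0.9201 0.0000 0.0000
81.6507 63.3892 39.3370 14.0091 1.8647 0.0000 0.0000 0.0000
89.0597 73.1477 52.1899 24.5864 3.7788 0.0000 0.0000 0.0000 0.0000
95.5156 81.6507 63.3892 39.3370 7.6580 0.0000 0.0000 0.0000 0.0000 0.0000

Δt=0.12533  u=1.14765  d=0.87135  q=0.50164  discount=0.99015
step 9 (expiry): payoffs max(K−S,0) = 95.5156 81.6507 63.3892 39.3370 7.6580 0.0000 0.0000 0.0000 0.0000 0.0000
step 8: (k=8,j=0): S=50.1803, K−S=89.0597, hold=87.6879 ⇒ V=89.0597 exercise | (k=8,j=1): S=66.0923, K−S=73.1477, hold=71.7758 ⇒ V=73.1477 exercise | (k=8,j=2): S=87.0501, K−S=52.1899, hold=50.8180 ⇒ V=52.1899 exercise | (k=8,j=3): S=114.6536, K−S=24.5864, hold=23.2146 ⇒ V=24.5864 exercise | (k=8,j=4): S=151.0100, K−S=0.0000, hold=3.7788 ⇒ V=3.7788 continue | (k=8,j=5): S=198.8950, K−S=0.0000, hold=0.0000 ⇒ V=0.0000 continue | (k=8,j=6): S=261.9643, K−S=0.0000, hold=0.0000 ⇒ V=0.0000 continue | (k=8,j=7): S=345.0327, K−S=0.0000, hold=0.0000 ⇒ V=0.0000 continue | (k=8,j=8): S=454.4420, K−S=0.0000, hold=0.0000 ⇒ V=0.0000 continue  boundary S*=114.6536
step 7: (k=7,j=0): S=57.5893, K−S=81.6507, hold=80.2788 ⇒ V=81.6507 exercise | (k=7,j=1): S=75.8508, K−S=63.3892, hold=62.0173 ⇒ V=63.3892 exercise | (k=7,j=2): S=99.9030, K−S=39.3370, hold=37.9652 ⇒ V=39.3370 exercise | (k=7,j=3): S=131.5820, K−S=7.6580, hold=14.0091 ⇒ V=14.0091 continue | (k=7,j=4): S=173.3065, K−S=0.0000, hold=1.8647 ⇒ V=1.8647 continue | (k=7,j=5): S=228.2617, K−S=0.0000, hold=0.0000 ⇒ V=0.0000 continue | (k=7,j=6): S=300.6430, K−S=0.0000, hold=0.0000 ⇒ V=0.0000 continue | (k=7,j=7): S=395.9764, K−S=0.0000, hold=0.0000 ⇒ V=0.0000 continue  boundary S*=99.9030
step 6: (k=6,j=0): S=66.0923, K−S=73.1477, hold=71.7758 ⇒ V=73.1477 exercise | (k=6,j=1): S=87.0501, K−S=52.1899, hold=50.8180 ⇒ V=52.1899 exercise | (k=6,j=2): S=114.6536, K−S=24.5864, hold=26.3692 ⇒ V=26.3692 continue | (k=6,j=3): S=151.0100, K−S=0.0000, hold=7.8390 ⇒ V=7.8390 continue | (k=6,j=4): S=198.8950, K−S=0.0000, hold=0.9201 ⇒ V=0.9201 continue | (k=6,j=5): S=261.9643, K−S=0.0000, hold=0.0000 ⇒ V=0.0000 continue | (k=6,j=6): S=345.0327, K−S=0.0000, hold=0.0000 ⇒ V=0.0000 continue  boundary S*=87.0501
step 5: (k=5,j=0): S=75.8508, K−S=63.3892, hold=62.0173 ⇒ V=63.3892 exercise | (k=5,j=1): S=99.9030, K−S=39.3370, hold=38.8506 ⇒ V=39.3370 exercise | (k=5,j=2): S=131.5820, K−S=7.6580, hold=16.9055 ⇒ V=16.9055 continue | (k=5,j=3): S=173.3065, K−S=0.0000, hold=4.3252 ⇒ V=4.3252 continue | (k=5,j=4): S=228.2617, K−S=0.0000, hold=0.4540 ⇒ V=0.4540 continue | (k=5,j=5): S=300.6430, K−S=0.0000, hold=0.0000 ⇒ V=0.0000 continue  boundary S*=99.9030
step 4: (k=4,j=0): S=87.0501, K−S=52.1899, hold=50.8180 ⇒ V=52.1899 exercise | (k=4,j=1): S=114.6536, K−S=24.5864, hold=27.8078 ⇒ V=27.8078 continue | (k=4,j=2): S=151.0100, K−S=0.0000, hold=10.4904 ⇒ V=10.4904 continue | (k=4,j=3): S=198.8950, K−S=0.0000, hold=2.3598 ⇒ V=2.3598 continue | (k=4,j=4): S=261.9643, K−S=0.0000, hold=0.2240 ⇒ V=0.2240 continue  boundary S*=87.0501
step 3: (k=3,j=0): S=99.9030, K−S=39.3370, hold=39.5652 ⇒ V=39.5652 continue | (k=3,j=1): S=131.5820, K−S=7.6580, hold=18.9323 ⇒ V=18.9323 continue | (k=3,j=2): S=173.3065, K−S=0.0000, hold=6.3486 ⇒ V=6.3486 continue | (k=3,j=3): S=228.2617, K−S=0.0000, hold=1.2757 ⇒ V=1.2757 continue  boundary S*=-
step 2: (k=2,j=0): S=114.6536, K−S=24.5864, hold=28.9271 ⇒ V=28.9271 continue | (k=2,j=1): S=151.0100, K−S=0.0000, hold=12.4955 ⇒ V=12.4955 continue | (k=2,j=2): S=198.8950, K−S=0.0000, hold=3.7664 ⇒ V=3.7664 continue  boundary S*=-
step 1: (k=1,j=0): S=131.5820, K−S=7.6580, hold=20.4806 ⇒ V=20.4806 continue | (k=1,j=1): S=173.3065, K−S=0.0000, hold=8.0367 ⇒ V=8.0367 continue  boundary S*=-
step 0: (k=0,j=0): S=151.0100, K−S=0.0000, hold=14.0980 ⇒ V=14.0980 continue  boundary S*=-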